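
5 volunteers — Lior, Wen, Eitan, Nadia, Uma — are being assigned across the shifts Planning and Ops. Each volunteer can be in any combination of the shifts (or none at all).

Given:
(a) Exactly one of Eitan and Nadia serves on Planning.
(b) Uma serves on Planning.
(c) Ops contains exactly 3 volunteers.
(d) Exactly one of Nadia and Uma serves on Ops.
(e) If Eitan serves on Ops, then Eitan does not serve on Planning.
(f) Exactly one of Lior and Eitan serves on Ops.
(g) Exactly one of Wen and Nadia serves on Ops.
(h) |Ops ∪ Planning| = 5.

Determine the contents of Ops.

Ops = {Eitan, Uma, Wen}

From (b): Uma ∈ Planning.
Suppose Lior ∈ Ops: no assignment then satisfies all the clues, so Lior ∉ Ops.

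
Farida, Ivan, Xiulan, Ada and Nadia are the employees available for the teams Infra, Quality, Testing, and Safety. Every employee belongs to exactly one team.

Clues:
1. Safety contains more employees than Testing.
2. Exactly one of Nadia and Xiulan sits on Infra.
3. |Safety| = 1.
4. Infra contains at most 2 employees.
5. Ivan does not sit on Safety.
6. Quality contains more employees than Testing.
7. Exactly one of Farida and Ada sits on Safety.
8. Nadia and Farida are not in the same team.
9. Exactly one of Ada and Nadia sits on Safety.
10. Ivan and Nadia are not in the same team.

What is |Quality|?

3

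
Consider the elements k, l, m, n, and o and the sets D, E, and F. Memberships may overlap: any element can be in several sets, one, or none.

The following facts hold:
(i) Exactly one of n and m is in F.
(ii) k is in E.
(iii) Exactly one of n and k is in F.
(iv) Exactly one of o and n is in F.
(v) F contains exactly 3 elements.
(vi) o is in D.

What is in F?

F = {k, m, o}

From (ii): k ∈ E.
From (vi): o ∈ D.
Suppose k ∉ F: no assignment then satisfies all the clues, so k ∈ F.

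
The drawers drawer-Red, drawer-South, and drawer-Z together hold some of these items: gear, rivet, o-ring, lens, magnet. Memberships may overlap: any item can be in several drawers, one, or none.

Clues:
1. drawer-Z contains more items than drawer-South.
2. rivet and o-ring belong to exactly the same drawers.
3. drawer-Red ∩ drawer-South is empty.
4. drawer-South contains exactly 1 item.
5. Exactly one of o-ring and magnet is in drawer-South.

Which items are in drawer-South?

drawer-South = {magnet}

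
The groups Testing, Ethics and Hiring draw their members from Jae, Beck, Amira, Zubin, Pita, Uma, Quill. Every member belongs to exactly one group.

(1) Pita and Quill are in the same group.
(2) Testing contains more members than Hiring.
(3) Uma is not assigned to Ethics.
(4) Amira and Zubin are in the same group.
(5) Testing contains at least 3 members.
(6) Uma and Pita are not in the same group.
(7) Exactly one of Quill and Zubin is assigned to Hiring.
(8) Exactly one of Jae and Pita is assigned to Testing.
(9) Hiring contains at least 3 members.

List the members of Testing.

Testing = {Amira, Jae, Uma, Zubin}

From (3): Uma ∉ Ethics.
Suppose Jae ∉ Testing: no assignment then satisfies all the clues, so Jae ∈ Testing.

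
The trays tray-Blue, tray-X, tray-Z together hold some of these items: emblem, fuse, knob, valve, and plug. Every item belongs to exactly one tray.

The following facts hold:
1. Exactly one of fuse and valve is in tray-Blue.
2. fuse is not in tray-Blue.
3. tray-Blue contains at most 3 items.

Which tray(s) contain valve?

From (2): fuse ∉ tray-Blue.
(1) (exactly one): valve ∈ tray-Blue.

valve: tray-Blue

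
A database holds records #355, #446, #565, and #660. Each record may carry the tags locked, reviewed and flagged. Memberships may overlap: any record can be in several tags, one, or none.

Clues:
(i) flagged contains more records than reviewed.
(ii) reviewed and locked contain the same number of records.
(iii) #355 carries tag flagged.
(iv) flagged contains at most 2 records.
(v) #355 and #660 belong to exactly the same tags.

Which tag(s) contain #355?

#355: flagged

From (iii): #355 ∈ flagged.
(v): #660 matches #355: #660 ∈ flagged.
(iv): flagged already has 2, so the rest are out.
Suppose #355 ∈ locked: no assignment then satisfies all the clues, so #355 ∉ locked.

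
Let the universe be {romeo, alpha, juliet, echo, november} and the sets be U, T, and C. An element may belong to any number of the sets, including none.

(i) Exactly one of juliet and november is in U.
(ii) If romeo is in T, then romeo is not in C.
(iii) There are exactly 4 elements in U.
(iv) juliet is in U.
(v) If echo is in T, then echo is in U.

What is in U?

U = {alpha, echo, juliet, romeo}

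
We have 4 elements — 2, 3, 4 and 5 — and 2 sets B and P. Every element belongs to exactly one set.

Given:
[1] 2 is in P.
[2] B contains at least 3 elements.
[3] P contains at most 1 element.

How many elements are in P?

1

From (1): 2 ∈ P.
(2): only 3 candidates remain for B, so all are in.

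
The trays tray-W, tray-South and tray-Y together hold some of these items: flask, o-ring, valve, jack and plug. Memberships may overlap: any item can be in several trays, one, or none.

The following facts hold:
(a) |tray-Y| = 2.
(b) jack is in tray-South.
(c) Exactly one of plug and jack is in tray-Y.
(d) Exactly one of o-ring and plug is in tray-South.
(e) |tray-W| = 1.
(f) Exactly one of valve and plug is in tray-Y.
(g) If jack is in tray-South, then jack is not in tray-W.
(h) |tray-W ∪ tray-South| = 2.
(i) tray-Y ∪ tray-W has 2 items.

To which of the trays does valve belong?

valve: none

From (b): jack ∈ tray-South.
(g): jack ∉ tray-W.
Suppose valve ∈ tray-W: no assignment then satisfies all the clues, so valve ∉ tray-W.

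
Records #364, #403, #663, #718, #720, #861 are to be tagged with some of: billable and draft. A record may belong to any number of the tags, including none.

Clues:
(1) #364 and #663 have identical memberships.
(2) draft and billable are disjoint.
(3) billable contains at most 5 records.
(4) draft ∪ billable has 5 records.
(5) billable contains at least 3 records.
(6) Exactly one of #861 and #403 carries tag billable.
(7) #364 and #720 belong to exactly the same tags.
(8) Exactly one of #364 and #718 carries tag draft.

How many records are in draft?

1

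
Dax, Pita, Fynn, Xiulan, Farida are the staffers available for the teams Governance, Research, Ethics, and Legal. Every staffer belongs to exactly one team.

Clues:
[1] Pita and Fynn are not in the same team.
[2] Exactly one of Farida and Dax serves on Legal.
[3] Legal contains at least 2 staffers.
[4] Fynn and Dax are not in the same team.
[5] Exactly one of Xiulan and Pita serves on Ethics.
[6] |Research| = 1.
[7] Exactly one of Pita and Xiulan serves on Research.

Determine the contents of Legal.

Legal = {Farida, Fynn}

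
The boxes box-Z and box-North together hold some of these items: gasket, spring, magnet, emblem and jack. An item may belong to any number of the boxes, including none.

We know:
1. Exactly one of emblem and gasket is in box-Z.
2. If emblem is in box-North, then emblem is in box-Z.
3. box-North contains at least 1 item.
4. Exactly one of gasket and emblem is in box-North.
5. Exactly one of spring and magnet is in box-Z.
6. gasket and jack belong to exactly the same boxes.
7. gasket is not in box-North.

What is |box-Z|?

2

From (7): gasket ∉ box-North.
(4) (exactly one): emblem ∈ box-North.
(6): jack matches gasket: jack ∉ box-North.
(2): emblem ∈ box-Z.
(1) (exactly one): gasket ∉ box-Z.
(6): jack matches gasket: jack ∉ box-Z.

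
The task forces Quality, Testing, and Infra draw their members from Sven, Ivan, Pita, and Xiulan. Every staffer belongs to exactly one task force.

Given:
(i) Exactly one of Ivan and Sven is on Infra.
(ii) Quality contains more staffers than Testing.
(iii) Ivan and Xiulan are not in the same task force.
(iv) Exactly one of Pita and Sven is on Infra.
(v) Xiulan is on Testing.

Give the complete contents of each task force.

Quality = {Ivan, Pita}; Testing = {Xiulan}; Infra = {Sven}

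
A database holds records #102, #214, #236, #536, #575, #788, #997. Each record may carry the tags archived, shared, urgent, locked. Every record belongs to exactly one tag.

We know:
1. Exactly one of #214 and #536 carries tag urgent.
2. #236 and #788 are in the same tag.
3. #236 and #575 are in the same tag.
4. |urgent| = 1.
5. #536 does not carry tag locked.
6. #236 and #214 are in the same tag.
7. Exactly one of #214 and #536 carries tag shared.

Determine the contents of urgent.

urgent = {#536}

From (5): #536 ∉ locked.
Suppose #102 ∈ urgent: no assignment then satisfies all the clues, so #102 ∉ urgent.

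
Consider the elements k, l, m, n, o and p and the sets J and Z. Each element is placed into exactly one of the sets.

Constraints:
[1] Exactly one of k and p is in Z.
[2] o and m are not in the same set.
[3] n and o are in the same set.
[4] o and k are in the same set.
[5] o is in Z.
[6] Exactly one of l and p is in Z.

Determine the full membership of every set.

From (5): o ∈ Z.
(2): m ∉ Z.
(3): n matches o: n ∉ J.
(3): n matches o: n ∈ Z.
(4): k matches o: k ∉ J.
(4): k matches o: k ∈ Z.
Only one set left: m ∈ J.
(1) (exactly one): p ∉ Z.
(6) (exactly one): l ∈ Z.
Only one set left: p ∈ J.

J = {m, p}; Z = {k, l, n, o}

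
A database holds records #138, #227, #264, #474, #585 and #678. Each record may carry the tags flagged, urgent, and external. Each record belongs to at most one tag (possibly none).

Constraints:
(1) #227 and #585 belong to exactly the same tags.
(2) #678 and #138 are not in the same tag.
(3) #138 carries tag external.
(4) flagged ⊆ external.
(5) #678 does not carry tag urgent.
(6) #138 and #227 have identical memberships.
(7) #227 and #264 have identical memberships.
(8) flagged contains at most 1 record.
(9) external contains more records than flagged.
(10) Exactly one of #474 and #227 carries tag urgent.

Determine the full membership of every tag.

From (3): #138 ∈ external.
From (5): #678 ∉ urgent.
(2): #678 ∉ external.
(4) contrapositive: #678 ∉ flagged.
(6): #227 matches #138: #227 ∉ flagged.
(6): #227 matches #138: #227 ∉ urgent.
(6): #227 matches #138: #227 ∈ external.
(7): #264 matches #227: #264 ∉ flagged.
(7): #264 matches #227: #264 ∉ urgent.
(7): #264 matches #227: #264 ∈ external.
(10) (exactly one): #474 ∈ urgent.
(1): #585 matches #227: #585 ∈ external.

flagged = {}; urgent = {#474}; external = {#138, #227, #264, #585}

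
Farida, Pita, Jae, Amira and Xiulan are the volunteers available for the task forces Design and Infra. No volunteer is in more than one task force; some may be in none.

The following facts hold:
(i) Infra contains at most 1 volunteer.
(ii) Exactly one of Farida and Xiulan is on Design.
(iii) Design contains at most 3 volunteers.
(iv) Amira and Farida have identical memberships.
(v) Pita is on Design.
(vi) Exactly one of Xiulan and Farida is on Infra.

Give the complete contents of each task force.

Design = {Amira, Farida, Pita}; Infra = {Xiulan}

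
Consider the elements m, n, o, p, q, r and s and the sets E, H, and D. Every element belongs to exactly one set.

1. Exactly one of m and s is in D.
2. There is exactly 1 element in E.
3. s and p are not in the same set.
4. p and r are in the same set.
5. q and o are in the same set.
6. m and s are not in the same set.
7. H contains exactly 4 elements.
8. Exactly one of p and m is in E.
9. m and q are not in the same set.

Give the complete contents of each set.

E = {m}; H = {o, p, q, r}; D = {n, s}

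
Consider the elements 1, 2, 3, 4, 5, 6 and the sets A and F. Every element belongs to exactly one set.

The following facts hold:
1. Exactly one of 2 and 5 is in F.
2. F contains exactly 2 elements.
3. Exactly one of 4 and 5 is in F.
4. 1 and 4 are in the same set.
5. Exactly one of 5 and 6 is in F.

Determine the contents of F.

F = {3, 5}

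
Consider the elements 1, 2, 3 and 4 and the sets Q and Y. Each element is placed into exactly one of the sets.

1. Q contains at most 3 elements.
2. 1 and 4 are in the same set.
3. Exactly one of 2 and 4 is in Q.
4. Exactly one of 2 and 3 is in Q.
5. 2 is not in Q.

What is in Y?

Y = {2}

From (5): 2 ∉ Q.
(3) (exactly one): 4 ∈ Q.
(4) (exactly one): 3 ∈ Q.
Only one set left: 2 ∈ Y.
(2): 1 matches 4: 1 ∈ Q.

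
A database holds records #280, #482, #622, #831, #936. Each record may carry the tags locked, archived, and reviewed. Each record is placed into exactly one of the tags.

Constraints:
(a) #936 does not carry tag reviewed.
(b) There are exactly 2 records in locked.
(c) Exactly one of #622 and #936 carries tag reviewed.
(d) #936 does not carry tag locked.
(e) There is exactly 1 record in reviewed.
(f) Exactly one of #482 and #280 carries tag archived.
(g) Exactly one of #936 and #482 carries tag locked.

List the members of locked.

From (a): #936 ∉ reviewed.
From (d): #936 ∉ locked.
(c) (exactly one): #622 ∈ reviewed.
(e): reviewed already has 1, so the rest are out.
(g) (exactly one): #482 ∈ locked.
Only one tag left: #936 ∈ archived.
(f) (exactly one): #280 ∈ archived.
(b): only 2 candidates remain for locked, so all are in.

locked = {#482, #831}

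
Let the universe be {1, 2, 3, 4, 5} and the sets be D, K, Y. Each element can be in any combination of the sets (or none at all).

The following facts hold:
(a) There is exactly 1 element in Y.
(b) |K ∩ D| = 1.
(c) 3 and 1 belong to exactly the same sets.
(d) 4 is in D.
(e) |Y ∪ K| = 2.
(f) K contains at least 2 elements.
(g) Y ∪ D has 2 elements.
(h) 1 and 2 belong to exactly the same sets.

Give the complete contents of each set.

From (d): 4 ∈ D.
Suppose 1 ∈ D: no assignment then satisfies all the clues, so 1 ∉ D.

D = {4}; K = {4, 5}; Y = {5}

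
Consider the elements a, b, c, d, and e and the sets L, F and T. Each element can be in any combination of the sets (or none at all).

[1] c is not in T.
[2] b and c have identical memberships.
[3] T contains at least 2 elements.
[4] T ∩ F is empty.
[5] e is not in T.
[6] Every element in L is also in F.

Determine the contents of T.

T = {a, d}

From (1): c ∉ T.
From (5): e ∉ T.
(2): b matches c: b ∉ T.
(3): only 2 candidates remain for T, so all are in.
(4) (disjoint): a ∉ F.
(4) (disjoint): d ∉ F.
(6) contrapositive: a ∉ L.
(6) contrapositive: d ∉ L.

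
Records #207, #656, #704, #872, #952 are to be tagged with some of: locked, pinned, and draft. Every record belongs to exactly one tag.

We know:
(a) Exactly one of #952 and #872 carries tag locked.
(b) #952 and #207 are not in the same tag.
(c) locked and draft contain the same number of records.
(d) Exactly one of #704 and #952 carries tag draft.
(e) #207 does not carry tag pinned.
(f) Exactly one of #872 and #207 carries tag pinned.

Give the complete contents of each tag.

locked = {#656, #952}; pinned = {#872}; draft = {#207, #704}

From (e): #207 ∉ pinned.
(f) (exactly one): #872 ∈ pinned.
(a) (exactly one): #952 ∈ locked.
(b): #207 ∉ locked.
(d) (exactly one): #704 ∈ draft.
Only one tag left: #207 ∈ draft.
Suppose #656 ∉ locked: no assignment then satisfies all the clues, so #656 ∈ locked.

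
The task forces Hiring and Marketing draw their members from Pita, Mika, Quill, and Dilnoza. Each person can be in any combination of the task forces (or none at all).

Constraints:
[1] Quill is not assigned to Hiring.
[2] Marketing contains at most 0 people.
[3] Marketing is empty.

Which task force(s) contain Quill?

From (1): Quill ∉ Hiring.
(2): Marketing already has 0, so the rest are out.

Quill: none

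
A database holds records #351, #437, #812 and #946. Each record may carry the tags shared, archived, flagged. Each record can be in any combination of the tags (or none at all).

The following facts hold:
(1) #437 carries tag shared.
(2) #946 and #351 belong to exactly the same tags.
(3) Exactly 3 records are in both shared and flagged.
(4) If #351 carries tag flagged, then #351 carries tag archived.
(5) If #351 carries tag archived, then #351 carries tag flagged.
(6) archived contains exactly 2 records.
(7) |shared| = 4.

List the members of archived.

archived = {#351, #946}

From (1): #437 ∈ shared.
(7): only 4 candidates remain for shared, so all are in.
Suppose #351 ∉ archived: no assignment then satisfies all the clues, so #351 ∈ archived.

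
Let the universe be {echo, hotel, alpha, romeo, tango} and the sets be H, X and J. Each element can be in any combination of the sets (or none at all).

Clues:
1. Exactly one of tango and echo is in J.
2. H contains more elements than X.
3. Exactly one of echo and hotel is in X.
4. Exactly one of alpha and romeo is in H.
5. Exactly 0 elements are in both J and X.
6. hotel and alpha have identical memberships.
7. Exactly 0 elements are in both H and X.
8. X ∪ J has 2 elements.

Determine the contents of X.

X = {echo}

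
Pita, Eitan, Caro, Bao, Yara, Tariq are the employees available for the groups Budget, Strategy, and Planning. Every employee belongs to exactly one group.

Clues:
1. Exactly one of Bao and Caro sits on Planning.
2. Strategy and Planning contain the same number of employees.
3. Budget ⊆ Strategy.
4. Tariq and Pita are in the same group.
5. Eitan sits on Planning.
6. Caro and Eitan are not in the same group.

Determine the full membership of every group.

Budget = {}; Strategy = {Caro, Pita, Tariq}; Planning = {Bao, Eitan, Yara}

From (5): Eitan ∈ Planning.
(6): Caro ∉ Planning.
(1) (exactly one): Bao ∈ Planning.
Suppose Pita ∈ Budget: no assignment then satisfies all the clues, so Pita ∉ Budget.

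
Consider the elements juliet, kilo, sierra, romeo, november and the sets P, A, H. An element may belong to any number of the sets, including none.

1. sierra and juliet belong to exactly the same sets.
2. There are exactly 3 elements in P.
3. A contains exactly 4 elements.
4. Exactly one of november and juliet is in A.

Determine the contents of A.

A = {juliet, kilo, romeo, sierra}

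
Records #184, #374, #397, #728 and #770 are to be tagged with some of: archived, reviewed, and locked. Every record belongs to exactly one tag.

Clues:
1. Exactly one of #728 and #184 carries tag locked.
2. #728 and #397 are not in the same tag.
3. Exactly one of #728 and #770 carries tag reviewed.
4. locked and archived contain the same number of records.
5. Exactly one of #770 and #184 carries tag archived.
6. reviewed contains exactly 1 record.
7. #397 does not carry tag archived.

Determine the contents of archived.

archived = {#374, #770}

From (7): #397 ∉ archived.
Suppose #184 ∈ archived: no assignment then satisfies all the clues, so #184 ∉ archived.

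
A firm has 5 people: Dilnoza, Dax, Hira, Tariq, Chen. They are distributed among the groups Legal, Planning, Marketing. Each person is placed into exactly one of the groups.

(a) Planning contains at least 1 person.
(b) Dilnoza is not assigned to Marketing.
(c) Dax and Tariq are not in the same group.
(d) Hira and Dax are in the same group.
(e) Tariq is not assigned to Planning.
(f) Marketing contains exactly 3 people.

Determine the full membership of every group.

Legal = {Tariq}; Planning = {Dilnoza}; Marketing = {Chen, Dax, Hira}

From (b): Dilnoza ∉ Marketing.
From (e): Tariq ∉ Planning.
Suppose Dilnoza ∈ Legal: no assignment then satisfies all the clues, so Dilnoza ∉ Legal.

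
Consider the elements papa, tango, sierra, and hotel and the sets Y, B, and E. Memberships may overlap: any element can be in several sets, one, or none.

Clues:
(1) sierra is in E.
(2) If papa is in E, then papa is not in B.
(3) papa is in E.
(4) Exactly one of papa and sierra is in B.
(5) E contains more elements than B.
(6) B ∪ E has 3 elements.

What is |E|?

From (1): sierra ∈ E.
From (3): papa ∈ E.
(2): papa ∉ B.
(4) (exactly one): sierra ∈ B.

3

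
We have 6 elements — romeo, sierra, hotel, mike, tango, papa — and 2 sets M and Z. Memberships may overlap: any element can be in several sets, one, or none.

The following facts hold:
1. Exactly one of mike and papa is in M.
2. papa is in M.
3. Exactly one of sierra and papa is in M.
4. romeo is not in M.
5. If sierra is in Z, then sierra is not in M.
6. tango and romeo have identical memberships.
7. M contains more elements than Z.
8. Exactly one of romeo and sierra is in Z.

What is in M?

M = {hotel, papa}

From (2): papa ∈ M.
From (4): romeo ∉ M.
(1) (exactly one): mike ∉ M.
(3) (exactly one): sierra ∉ M.
(6): tango matches romeo: tango ∉ M.
Suppose hotel ∉ M: no assignment then satisfies all the clues, so hotel ∈ M.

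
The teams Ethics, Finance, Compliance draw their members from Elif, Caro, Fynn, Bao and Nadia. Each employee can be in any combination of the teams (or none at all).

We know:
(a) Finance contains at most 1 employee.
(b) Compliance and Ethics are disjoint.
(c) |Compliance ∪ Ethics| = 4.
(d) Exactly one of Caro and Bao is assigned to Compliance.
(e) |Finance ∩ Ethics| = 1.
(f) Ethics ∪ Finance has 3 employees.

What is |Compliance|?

1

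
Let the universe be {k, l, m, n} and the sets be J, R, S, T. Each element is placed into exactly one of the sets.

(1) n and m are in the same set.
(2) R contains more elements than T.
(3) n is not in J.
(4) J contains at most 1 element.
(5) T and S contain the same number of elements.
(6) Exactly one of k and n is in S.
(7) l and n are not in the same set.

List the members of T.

T = {l}

From (3): n ∉ J.
(1): m matches n: m ∉ J.
Suppose k ∈ T: no assignment then satisfies all the clues, so k ∉ T.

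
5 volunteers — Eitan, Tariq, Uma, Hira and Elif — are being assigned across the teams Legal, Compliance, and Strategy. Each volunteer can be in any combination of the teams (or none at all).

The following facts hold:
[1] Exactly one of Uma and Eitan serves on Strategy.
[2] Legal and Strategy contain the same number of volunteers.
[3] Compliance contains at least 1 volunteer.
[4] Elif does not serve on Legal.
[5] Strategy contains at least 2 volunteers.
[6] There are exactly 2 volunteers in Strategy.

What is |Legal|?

2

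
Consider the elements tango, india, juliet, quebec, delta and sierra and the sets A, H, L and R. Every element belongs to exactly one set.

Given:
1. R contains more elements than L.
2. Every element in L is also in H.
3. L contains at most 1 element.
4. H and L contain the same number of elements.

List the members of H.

H = {}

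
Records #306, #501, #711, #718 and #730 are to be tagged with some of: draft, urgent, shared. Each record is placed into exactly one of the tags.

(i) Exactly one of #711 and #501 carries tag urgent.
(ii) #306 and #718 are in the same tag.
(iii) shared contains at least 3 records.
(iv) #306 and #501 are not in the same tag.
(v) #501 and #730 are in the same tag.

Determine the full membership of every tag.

draft = {}; urgent = {#501, #730}; shared = {#306, #711, #718}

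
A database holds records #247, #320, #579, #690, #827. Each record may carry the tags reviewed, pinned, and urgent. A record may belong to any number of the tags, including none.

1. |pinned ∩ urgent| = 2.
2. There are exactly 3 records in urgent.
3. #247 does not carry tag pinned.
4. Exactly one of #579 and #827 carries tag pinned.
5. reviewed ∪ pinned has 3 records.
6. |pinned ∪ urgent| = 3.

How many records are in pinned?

2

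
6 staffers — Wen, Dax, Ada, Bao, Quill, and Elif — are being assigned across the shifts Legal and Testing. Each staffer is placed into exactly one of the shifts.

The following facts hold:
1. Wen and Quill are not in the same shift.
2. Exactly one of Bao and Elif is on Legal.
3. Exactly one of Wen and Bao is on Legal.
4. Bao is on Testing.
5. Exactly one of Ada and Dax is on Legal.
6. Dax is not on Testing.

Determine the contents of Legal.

From (4): Bao ∈ Testing.
From (6): Dax ∉ Testing.
(2) (exactly one): Elif ∈ Legal.
(3) (exactly one): Wen ∈ Legal.
Only one shift left: Dax ∈ Legal.
(1): Quill ∉ Legal.
(5) (exactly one): Ada ∉ Legal.
Only one shift left: Ada ∈ Testing.
Only one shift left: Quill ∈ Testing.

Legal = {Dax, Elif, Wen}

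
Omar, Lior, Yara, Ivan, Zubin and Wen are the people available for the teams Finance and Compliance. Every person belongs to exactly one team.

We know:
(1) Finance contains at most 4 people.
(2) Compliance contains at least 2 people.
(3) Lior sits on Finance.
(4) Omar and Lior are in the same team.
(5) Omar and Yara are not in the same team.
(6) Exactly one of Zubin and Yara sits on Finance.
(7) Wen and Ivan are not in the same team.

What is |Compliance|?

2

From (3): Lior ∈ Finance.
(4): Omar matches Lior: Omar ∈ Finance.
(5): Yara ∉ Finance.
(6) (exactly one): Zubin ∈ Finance.
Only one team left: Yara ∈ Compliance.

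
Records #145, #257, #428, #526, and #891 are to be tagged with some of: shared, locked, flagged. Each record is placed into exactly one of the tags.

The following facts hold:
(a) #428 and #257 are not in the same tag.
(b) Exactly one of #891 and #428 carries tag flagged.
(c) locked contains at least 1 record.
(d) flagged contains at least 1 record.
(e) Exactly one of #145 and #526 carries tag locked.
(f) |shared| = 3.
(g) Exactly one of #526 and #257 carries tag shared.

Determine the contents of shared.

shared = {#145, #257, #891}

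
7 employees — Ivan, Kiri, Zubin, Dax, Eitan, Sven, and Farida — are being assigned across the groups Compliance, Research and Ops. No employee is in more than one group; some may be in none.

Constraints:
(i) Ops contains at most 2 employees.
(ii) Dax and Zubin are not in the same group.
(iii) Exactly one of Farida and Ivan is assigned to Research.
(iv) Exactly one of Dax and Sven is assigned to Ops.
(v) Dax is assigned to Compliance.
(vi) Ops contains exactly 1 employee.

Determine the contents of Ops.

From (v): Dax ∈ Compliance.
(ii): Zubin ∉ Compliance.
(iv) (exactly one): Sven ∈ Ops.
(vi): Ops already has 1, so the rest are out.

Ops = {Sven}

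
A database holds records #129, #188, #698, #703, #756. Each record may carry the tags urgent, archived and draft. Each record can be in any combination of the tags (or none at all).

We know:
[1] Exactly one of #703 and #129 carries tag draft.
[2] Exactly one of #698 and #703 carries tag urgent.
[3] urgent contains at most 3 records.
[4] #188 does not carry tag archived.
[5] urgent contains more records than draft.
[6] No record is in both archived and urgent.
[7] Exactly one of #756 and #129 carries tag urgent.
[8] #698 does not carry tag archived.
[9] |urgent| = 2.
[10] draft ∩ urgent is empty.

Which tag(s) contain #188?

#188: none

From (4): #188 ∉ archived.
From (8): #698 ∉ archived.
Suppose #188 ∈ urgent: no assignment then satisfies all the clues, so #188 ∉ urgent.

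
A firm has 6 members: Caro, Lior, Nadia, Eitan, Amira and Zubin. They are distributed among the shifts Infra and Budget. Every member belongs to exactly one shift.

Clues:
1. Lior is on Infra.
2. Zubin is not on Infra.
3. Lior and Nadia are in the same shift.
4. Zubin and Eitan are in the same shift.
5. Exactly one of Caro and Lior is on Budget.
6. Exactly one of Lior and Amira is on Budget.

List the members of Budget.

From (1): Lior ∈ Infra.
From (2): Zubin ∉ Infra.
(3): Nadia matches Lior: Nadia ∈ Infra.
(4): Eitan matches Zubin: Eitan ∉ Infra.
(5) (exactly one): Caro ∈ Budget.
(6) (exactly one): Amira ∈ Budget.
Only one shift left: Eitan ∈ Budget.
Only one shift left: Zubin ∈ Budget.

Budget = {Amira, Caro, Eitan, Zubin}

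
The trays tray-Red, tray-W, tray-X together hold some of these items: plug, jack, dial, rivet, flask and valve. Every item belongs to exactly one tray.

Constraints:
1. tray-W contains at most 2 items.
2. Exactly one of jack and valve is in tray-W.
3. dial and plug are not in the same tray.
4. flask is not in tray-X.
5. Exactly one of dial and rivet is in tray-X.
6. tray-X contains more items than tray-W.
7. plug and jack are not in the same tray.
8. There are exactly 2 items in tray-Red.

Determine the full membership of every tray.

tray-Red = {dial, flask}; tray-W = {jack}; tray-X = {plug, rivet, valve}

From (4): flask ∉ tray-X.
Suppose plug ∈ tray-Red: no assignment then satisfies all the clues, so plug ∉ tray-Red.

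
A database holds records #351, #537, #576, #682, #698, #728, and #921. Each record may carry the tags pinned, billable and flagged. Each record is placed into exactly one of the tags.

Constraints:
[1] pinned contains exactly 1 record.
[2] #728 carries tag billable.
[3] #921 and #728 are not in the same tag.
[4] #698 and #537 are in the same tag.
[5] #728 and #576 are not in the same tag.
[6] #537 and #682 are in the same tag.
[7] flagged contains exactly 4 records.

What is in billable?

billable = {#351, #728}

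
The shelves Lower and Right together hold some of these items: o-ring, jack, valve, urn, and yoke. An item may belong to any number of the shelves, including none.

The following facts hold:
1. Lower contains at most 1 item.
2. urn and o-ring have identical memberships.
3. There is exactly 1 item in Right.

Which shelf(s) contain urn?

urn: none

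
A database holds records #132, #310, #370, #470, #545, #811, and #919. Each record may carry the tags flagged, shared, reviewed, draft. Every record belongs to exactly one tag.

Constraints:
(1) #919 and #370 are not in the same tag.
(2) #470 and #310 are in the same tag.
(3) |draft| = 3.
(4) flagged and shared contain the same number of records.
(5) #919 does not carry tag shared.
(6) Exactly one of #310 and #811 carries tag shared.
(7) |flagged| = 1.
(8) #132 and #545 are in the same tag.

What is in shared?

shared = {#811}

From (5): #919 ∉ shared.
Suppose #132 ∈ shared: no assignment then satisfies all the clues, so #132 ∉ shared.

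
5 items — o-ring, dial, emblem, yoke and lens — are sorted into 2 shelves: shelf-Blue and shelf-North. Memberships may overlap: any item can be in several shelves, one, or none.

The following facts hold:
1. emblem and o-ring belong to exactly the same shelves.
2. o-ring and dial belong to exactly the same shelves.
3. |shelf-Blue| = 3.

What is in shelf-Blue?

shelf-Blue = {dial, emblem, o-ring}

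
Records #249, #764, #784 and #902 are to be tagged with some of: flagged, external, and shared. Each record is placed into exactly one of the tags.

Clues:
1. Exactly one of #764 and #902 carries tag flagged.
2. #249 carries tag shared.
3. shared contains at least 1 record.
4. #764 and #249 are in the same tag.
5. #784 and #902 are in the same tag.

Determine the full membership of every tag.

flagged = {#784, #902}; external = {}; shared = {#249, #764}

From (2): #249 ∈ shared.
(4): #764 matches #249: #764 ∉ flagged.
(4): #764 matches #249: #764 ∉ external.
(4): #764 matches #249: #764 ∈ shared.
(1) (exactly one): #902 ∈ flagged.
(5): #784 matches #902: #784 ∈ flagged.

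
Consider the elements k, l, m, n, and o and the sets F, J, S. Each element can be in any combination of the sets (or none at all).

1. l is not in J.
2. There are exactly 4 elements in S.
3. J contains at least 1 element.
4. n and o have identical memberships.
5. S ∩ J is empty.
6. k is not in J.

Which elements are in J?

J = {m}

From (1): l ∉ J.
From (6): k ∉ J.
Suppose m ∉ J: no assignment then satisfies all the clues, so m ∈ J.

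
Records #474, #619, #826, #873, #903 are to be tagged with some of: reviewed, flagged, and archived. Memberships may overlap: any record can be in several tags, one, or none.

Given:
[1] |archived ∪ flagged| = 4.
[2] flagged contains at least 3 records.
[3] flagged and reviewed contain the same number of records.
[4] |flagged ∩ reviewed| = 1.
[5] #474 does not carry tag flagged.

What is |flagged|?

3

From (5): #474 ∉ flagged.
Suppose #474 ∉ reviewed: no assignment then satisfies all the clues, so #474 ∈ reviewed.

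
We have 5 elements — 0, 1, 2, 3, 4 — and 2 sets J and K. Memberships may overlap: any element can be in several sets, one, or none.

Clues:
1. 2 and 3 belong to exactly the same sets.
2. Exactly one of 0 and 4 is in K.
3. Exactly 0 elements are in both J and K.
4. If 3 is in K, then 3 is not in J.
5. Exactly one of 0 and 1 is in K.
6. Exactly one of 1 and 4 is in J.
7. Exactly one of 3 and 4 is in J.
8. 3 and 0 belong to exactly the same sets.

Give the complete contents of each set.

J = {4}; K = {0, 2, 3}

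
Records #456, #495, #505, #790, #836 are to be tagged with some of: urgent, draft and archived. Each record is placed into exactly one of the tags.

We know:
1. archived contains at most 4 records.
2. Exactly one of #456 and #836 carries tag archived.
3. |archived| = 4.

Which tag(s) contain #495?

#495: archived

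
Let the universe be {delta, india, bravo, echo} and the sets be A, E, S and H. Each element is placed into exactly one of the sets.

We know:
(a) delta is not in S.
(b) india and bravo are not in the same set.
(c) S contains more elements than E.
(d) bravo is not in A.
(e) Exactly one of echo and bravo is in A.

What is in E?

E = {}

From (a): delta ∉ S.
From (d): bravo ∉ A.
(e) (exactly one): echo ∈ A.
Suppose delta ∈ E: no assignment then satisfies all the clues, so delta ∉ E.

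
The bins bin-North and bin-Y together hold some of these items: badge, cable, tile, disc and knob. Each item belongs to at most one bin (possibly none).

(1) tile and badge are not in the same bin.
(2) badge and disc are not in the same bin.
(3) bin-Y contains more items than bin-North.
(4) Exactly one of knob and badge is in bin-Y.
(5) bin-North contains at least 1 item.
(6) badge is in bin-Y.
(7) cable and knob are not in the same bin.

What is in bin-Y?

From (6): badge ∈ bin-Y.
(1): tile ∉ bin-Y.
(2): disc ∉ bin-Y.
(4) (exactly one): knob ∉ bin-Y.
Suppose cable ∉ bin-Y: no assignment then satisfies all the clues, so cable ∈ bin-Y.

bin-Y = {badge, cable}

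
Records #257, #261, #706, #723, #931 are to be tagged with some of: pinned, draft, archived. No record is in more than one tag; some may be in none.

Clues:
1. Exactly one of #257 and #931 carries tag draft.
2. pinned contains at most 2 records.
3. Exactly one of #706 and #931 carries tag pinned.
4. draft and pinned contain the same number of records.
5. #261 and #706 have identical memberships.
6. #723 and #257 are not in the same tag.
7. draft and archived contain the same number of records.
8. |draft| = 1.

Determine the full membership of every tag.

pinned = {#931}; draft = {#257}; archived = {#723}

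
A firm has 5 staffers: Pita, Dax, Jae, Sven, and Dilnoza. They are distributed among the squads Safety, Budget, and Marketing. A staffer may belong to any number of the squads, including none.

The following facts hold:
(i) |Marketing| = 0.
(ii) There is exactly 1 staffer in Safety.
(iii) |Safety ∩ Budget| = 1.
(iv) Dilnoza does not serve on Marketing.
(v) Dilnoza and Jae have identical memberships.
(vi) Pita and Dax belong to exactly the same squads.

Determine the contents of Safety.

Safety = {Sven}

From (iv): Dilnoza ∉ Marketing.
(i): Marketing already has 0, so the rest are out.
Suppose Pita ∈ Safety: no assignment then satisfies all the clues, so Pita ∉ Safety.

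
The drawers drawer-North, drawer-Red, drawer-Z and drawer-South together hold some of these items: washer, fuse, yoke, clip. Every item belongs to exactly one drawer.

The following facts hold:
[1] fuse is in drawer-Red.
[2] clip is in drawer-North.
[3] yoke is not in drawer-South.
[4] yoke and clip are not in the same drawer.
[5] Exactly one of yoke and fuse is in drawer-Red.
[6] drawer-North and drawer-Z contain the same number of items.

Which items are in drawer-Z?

drawer-Z = {yoke}

From (1): fuse ∈ drawer-Red.
From (2): clip ∈ drawer-North.
From (3): yoke ∉ drawer-South.
(4): yoke ∉ drawer-North.
(5) (exactly one): yoke ∉ drawer-Red.
Only one drawer left: yoke ∈ drawer-Z.
Suppose washer ∈ drawer-Z: no assignment then satisfies all the clues, so washer ∉ drawer-Z.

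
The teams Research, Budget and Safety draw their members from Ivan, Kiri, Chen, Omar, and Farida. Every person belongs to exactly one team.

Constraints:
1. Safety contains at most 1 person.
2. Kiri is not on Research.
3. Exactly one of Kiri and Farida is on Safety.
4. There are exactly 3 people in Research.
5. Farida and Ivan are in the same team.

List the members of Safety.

Safety = {Kiri}

From (2): Kiri ∉ Research.
Suppose Ivan ∈ Safety: no assignment then satisfies all the clues, so Ivan ∉ Safety.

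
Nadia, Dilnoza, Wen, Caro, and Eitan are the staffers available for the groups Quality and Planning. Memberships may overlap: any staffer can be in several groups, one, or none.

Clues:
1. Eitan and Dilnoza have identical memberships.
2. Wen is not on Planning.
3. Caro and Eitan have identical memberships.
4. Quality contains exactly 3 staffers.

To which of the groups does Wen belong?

Wen: none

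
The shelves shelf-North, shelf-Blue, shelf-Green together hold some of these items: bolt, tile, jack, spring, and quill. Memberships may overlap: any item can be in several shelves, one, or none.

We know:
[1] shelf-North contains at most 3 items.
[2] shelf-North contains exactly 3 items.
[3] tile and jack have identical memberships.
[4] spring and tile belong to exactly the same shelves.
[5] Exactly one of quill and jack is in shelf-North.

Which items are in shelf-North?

shelf-North = {jack, spring, tile}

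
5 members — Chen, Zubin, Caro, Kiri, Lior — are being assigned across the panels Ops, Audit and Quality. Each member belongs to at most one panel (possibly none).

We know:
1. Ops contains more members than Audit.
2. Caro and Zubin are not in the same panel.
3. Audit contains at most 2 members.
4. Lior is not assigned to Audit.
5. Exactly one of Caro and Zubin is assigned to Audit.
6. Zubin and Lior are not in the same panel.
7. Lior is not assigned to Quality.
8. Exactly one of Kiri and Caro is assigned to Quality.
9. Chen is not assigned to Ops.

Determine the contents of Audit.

Audit = {Zubin}

From (4): Lior ∉ Audit.
From (7): Lior ∉ Quality.
From (9): Chen ∉ Ops.
Suppose Chen ∈ Audit: no assignment then satisfies all the clues, so Chen ∉ Audit.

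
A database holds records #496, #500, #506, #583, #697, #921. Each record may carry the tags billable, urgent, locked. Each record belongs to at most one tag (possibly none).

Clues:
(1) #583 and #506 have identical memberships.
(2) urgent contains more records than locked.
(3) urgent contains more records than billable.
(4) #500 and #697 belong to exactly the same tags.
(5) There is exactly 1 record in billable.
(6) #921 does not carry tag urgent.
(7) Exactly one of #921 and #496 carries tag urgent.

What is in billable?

billable = {#921}

From (6): #921 ∉ urgent.
(7) (exactly one): #496 ∈ urgent.
Suppose #500 ∈ billable: no assignment then satisfies all the clues, so #500 ∉ billable.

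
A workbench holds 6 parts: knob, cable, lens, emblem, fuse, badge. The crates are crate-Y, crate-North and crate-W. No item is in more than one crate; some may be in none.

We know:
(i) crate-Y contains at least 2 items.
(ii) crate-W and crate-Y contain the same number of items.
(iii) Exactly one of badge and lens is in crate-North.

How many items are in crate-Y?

2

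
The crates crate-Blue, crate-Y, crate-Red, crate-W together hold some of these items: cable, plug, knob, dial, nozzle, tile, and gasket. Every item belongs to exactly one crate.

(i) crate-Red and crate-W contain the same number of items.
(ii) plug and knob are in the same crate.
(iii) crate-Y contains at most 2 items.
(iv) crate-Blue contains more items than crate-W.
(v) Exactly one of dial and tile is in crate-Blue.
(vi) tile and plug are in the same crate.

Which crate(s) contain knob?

knob: crate-Blue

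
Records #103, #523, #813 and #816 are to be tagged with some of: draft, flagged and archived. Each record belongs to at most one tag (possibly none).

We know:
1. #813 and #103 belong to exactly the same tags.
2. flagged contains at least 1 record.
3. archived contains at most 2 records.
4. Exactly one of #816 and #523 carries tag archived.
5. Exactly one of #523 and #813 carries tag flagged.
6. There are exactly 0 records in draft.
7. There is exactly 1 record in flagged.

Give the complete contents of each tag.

draft = {}; flagged = {#523}; archived = {#816}

(6): draft already has 0, so the rest are out.
Suppose #103 ∈ flagged: no assignment then satisfies all the clues, so #103 ∉ flagged.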